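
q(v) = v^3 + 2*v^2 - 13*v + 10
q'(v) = 3*v^2 + 4*v - 13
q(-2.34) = 38.56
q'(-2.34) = -5.93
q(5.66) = 181.81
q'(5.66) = 105.75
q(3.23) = 22.57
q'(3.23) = 31.22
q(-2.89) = 40.14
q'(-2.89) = 0.50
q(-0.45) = 16.16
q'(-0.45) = -14.19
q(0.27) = 6.66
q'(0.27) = -11.70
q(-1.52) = 30.87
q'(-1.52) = -12.15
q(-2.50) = 39.38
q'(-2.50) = -4.25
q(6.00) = 220.00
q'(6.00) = 119.00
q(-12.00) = -1274.00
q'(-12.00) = 371.00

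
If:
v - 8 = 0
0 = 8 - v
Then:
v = 8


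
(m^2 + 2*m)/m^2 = (m + 2)/m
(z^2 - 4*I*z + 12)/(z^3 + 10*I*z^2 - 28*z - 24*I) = (z - 6*I)/(z^2 + 8*I*z - 12)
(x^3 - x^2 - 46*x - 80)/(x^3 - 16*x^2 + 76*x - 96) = (x^2 + 7*x + 10)/(x^2 - 8*x + 12)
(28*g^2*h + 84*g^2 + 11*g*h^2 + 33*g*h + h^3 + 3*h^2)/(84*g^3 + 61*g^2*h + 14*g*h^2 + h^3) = (h + 3)/(3*g + h)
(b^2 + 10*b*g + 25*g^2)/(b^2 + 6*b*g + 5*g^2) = (b + 5*g)/(b + g)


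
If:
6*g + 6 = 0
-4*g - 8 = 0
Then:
No Solution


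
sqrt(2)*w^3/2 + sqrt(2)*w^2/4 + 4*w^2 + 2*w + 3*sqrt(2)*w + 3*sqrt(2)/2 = (w + 1/2)*(w + 3*sqrt(2))*(sqrt(2)*w/2 + 1)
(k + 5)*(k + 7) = k^2 + 12*k + 35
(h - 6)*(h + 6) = h^2 - 36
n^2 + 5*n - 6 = (n - 1)*(n + 6)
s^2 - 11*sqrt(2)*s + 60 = (s - 6*sqrt(2))*(s - 5*sqrt(2))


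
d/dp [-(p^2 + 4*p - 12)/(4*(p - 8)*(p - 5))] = (17*p^2 - 104*p - 4)/(4*(p^4 - 26*p^3 + 249*p^2 - 1040*p + 1600))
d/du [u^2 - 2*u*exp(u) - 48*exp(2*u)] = -2*u*exp(u) + 2*u - 96*exp(2*u) - 2*exp(u)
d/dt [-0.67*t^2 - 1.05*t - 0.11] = -1.34*t - 1.05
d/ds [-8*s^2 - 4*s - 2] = -16*s - 4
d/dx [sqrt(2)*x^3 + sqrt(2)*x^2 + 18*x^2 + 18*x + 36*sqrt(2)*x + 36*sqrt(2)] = 3*sqrt(2)*x^2 + 2*sqrt(2)*x + 36*x + 18 + 36*sqrt(2)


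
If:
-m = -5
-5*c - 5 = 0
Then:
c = -1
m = 5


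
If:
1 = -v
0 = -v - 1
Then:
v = -1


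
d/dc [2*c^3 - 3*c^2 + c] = 6*c^2 - 6*c + 1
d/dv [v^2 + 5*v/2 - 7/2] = 2*v + 5/2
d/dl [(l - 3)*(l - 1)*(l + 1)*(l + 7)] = 4*l^3 + 12*l^2 - 44*l - 4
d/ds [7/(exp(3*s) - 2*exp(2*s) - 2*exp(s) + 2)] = (-21*exp(2*s) + 28*exp(s) + 14)*exp(s)/(exp(3*s) - 2*exp(2*s) - 2*exp(s) + 2)^2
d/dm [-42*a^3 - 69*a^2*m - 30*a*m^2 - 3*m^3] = -69*a^2 - 60*a*m - 9*m^2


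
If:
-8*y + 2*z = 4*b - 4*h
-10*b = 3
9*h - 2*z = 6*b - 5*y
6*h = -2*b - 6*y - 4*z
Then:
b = -3/10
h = -57/280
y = 33/280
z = 39/140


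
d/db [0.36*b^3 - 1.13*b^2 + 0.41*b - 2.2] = 1.08*b^2 - 2.26*b + 0.41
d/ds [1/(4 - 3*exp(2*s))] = 6*exp(2*s)/(3*exp(2*s) - 4)^2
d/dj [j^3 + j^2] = j*(3*j + 2)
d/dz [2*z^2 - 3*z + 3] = 4*z - 3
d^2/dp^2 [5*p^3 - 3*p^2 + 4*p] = 30*p - 6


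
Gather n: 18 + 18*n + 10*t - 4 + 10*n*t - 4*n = n*(10*t + 14) + 10*t + 14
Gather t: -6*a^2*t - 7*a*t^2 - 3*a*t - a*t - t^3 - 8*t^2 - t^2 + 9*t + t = -t^3 + t^2*(-7*a - 9) + t*(-6*a^2 - 4*a + 10)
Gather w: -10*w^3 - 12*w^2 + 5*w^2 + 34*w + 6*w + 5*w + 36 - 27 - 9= -10*w^3 - 7*w^2 + 45*w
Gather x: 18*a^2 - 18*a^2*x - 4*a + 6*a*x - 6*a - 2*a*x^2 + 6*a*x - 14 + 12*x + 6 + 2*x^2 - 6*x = 18*a^2 - 10*a + x^2*(2 - 2*a) + x*(-18*a^2 + 12*a + 6) - 8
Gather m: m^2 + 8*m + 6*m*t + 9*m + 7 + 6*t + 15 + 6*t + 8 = m^2 + m*(6*t + 17) + 12*t + 30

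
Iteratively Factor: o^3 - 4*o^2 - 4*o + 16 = (o + 2)*(o^2 - 6*o + 8) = (o - 2)*(o + 2)*(o - 4)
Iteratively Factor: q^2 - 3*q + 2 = (q - 1)*(q - 2)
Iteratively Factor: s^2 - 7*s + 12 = (s - 4)*(s - 3)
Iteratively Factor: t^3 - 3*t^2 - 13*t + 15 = (t - 1)*(t^2 - 2*t - 15) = (t - 5)*(t - 1)*(t + 3)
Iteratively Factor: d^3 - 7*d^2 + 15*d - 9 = (d - 3)*(d^2 - 4*d + 3) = (d - 3)*(d - 1)*(d - 3)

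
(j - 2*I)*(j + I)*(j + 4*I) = j^3 + 3*I*j^2 + 6*j + 8*I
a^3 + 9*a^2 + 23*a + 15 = (a + 1)*(a + 3)*(a + 5)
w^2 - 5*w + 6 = (w - 3)*(w - 2)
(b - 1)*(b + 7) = b^2 + 6*b - 7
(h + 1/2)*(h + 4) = h^2 + 9*h/2 + 2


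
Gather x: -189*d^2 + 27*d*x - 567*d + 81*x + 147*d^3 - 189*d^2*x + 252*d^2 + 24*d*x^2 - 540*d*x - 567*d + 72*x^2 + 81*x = 147*d^3 + 63*d^2 - 1134*d + x^2*(24*d + 72) + x*(-189*d^2 - 513*d + 162)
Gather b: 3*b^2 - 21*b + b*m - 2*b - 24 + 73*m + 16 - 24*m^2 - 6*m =3*b^2 + b*(m - 23) - 24*m^2 + 67*m - 8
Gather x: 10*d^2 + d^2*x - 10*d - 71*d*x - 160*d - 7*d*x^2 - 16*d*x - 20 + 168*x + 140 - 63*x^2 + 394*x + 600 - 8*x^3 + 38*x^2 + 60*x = 10*d^2 - 170*d - 8*x^3 + x^2*(-7*d - 25) + x*(d^2 - 87*d + 622) + 720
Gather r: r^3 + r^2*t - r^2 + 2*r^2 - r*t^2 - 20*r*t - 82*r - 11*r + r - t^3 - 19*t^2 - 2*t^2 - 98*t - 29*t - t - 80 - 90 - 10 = r^3 + r^2*(t + 1) + r*(-t^2 - 20*t - 92) - t^3 - 21*t^2 - 128*t - 180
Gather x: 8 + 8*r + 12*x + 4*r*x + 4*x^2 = 8*r + 4*x^2 + x*(4*r + 12) + 8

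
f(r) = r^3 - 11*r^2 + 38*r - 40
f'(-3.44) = 149.18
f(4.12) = -0.22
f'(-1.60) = 80.88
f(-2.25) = -192.58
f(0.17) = -33.85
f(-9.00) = -2002.00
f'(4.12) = -1.72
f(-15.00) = -6460.00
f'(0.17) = 34.35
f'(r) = 3*r^2 - 22*r + 38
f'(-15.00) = 1043.00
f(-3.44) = -341.60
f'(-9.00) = 479.00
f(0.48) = -24.18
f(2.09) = 0.50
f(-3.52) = -353.67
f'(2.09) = 5.12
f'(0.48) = 28.13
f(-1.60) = -133.06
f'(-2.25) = 102.69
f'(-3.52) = 152.61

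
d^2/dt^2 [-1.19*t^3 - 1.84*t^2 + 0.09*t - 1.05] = -7.14*t - 3.68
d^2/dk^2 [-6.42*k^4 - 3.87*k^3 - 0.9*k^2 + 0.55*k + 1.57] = -77.04*k^2 - 23.22*k - 1.8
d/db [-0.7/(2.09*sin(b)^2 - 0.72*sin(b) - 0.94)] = (2.926*sin(b) - 0.504)*cos(b)/(-2.09*sin(b)^2 + 0.72*sin(b) + 0.94)^2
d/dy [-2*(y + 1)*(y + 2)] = -4*y - 6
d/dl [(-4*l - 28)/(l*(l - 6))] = 4*(l^2 + 14*l - 42)/(l^2*(l^2 - 12*l + 36))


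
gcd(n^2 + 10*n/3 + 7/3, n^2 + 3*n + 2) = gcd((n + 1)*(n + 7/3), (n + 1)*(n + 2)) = n + 1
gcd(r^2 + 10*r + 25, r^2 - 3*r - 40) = r + 5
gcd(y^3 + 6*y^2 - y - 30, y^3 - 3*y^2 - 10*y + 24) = y^2 + y - 6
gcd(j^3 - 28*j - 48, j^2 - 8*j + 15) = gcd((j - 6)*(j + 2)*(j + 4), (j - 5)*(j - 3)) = 1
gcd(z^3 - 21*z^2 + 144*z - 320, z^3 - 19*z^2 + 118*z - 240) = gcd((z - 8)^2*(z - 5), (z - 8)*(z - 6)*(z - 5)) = z^2 - 13*z + 40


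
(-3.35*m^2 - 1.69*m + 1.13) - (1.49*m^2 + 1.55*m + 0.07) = -4.84*m^2 - 3.24*m + 1.06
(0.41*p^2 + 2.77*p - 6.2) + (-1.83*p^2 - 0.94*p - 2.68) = -1.42*p^2 + 1.83*p - 8.88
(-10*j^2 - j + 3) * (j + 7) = -10*j^3 - 71*j^2 - 4*j + 21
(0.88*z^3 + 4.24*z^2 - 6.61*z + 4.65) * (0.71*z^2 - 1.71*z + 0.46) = 0.6248*z^5 + 1.5056*z^4 - 11.5387*z^3 + 16.555*z^2 - 10.9921*z + 2.139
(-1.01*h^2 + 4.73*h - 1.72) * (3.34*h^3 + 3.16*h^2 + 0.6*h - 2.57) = -3.3734*h^5 + 12.6066*h^4 + 8.596*h^3 - 0.00150000000000006*h^2 - 13.1881*h + 4.4204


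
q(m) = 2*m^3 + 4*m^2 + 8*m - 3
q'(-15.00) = 1238.00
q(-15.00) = -5973.00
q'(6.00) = 272.00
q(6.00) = 621.00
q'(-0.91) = 5.69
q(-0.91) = -8.47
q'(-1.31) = 7.82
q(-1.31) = -11.11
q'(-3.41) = 50.49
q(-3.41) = -63.07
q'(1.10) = 24.06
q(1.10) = 13.30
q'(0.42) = 12.42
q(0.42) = 1.21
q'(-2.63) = 28.46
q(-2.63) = -32.76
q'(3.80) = 125.04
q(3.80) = 194.90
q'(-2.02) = 16.32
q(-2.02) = -19.32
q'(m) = 6*m^2 + 8*m + 8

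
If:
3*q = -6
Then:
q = -2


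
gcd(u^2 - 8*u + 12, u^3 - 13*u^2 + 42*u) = u - 6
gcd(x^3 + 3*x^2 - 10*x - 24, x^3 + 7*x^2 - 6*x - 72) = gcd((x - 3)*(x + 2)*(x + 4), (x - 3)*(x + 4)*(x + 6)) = x^2 + x - 12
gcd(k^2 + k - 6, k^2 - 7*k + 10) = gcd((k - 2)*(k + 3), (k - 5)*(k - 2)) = k - 2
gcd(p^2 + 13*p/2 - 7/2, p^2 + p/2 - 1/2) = p - 1/2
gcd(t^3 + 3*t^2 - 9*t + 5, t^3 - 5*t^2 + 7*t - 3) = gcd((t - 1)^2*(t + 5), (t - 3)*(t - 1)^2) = t^2 - 2*t + 1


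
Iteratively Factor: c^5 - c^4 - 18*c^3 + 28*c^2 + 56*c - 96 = (c - 3)*(c^4 + 2*c^3 - 12*c^2 - 8*c + 32) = (c - 3)*(c + 2)*(c^3 - 12*c + 16) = (c - 3)*(c - 2)*(c + 2)*(c^2 + 2*c - 8) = (c - 3)*(c - 2)*(c + 2)*(c + 4)*(c - 2)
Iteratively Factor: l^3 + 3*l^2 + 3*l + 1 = (l + 1)*(l^2 + 2*l + 1) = (l + 1)^2*(l + 1)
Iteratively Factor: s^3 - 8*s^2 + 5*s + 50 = (s - 5)*(s^2 - 3*s - 10) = (s - 5)^2*(s + 2)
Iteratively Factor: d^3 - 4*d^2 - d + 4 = (d - 4)*(d^2 - 1) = (d - 4)*(d - 1)*(d + 1)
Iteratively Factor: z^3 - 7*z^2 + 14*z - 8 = (z - 1)*(z^2 - 6*z + 8) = (z - 4)*(z - 1)*(z - 2)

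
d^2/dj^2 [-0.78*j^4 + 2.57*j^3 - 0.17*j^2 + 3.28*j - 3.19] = -9.36*j^2 + 15.42*j - 0.34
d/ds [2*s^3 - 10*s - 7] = 6*s^2 - 10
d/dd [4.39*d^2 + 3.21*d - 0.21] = 8.78*d + 3.21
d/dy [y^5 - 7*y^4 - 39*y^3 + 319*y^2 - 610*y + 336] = 5*y^4 - 28*y^3 - 117*y^2 + 638*y - 610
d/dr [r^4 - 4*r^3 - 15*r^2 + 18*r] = 4*r^3 - 12*r^2 - 30*r + 18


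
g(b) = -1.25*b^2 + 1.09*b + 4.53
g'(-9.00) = 23.59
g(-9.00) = -106.53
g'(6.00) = -13.91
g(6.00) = -33.93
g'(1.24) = -2.01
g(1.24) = 3.96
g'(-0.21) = 1.62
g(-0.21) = 4.25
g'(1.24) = -2.01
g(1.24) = 3.96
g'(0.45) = -0.03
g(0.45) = 4.77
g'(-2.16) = 6.49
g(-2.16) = -3.66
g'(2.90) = -6.16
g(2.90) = -2.82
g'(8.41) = -19.94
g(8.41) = -74.71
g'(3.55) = -7.78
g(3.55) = -7.35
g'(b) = 1.09 - 2.5*b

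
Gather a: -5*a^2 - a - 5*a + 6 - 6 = -5*a^2 - 6*a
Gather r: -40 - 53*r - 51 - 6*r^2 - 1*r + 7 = -6*r^2 - 54*r - 84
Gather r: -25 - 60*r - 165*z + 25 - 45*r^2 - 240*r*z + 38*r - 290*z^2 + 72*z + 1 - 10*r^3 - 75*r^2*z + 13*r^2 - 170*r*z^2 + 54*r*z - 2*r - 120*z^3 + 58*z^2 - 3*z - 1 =-10*r^3 + r^2*(-75*z - 32) + r*(-170*z^2 - 186*z - 24) - 120*z^3 - 232*z^2 - 96*z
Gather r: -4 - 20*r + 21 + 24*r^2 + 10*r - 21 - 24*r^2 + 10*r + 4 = 0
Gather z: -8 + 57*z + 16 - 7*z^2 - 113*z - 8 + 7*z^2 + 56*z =0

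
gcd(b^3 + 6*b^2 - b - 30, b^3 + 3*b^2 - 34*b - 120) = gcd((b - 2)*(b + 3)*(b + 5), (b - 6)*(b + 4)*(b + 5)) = b + 5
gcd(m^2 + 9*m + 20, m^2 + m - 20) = m + 5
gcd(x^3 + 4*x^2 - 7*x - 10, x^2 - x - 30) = x + 5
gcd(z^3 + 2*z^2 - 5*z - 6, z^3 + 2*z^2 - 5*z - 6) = z^3 + 2*z^2 - 5*z - 6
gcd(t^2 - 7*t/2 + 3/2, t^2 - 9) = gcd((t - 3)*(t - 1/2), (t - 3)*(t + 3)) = t - 3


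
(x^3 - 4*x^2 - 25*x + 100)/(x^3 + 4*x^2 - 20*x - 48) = (x^2 - 25)/(x^2 + 8*x + 12)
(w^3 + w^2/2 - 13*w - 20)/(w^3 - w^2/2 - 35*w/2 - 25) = (w - 4)/(w - 5)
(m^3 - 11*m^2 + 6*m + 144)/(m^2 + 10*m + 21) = (m^2 - 14*m + 48)/(m + 7)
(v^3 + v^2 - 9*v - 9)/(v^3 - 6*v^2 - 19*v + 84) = (v^2 + 4*v + 3)/(v^2 - 3*v - 28)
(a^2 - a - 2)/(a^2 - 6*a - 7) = (a - 2)/(a - 7)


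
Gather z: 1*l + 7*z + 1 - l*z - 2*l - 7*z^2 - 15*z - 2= -l - 7*z^2 + z*(-l - 8) - 1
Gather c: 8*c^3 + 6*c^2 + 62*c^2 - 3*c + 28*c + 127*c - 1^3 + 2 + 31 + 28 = 8*c^3 + 68*c^2 + 152*c + 60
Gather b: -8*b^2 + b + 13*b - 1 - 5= -8*b^2 + 14*b - 6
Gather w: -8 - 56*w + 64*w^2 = 64*w^2 - 56*w - 8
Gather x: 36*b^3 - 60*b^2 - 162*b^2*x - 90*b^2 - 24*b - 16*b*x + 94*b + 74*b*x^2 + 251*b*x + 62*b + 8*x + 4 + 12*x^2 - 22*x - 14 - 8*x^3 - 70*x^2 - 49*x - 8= 36*b^3 - 150*b^2 + 132*b - 8*x^3 + x^2*(74*b - 58) + x*(-162*b^2 + 235*b - 63) - 18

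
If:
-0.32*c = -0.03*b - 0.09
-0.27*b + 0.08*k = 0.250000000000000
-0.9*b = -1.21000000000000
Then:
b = 1.34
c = 0.41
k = 7.66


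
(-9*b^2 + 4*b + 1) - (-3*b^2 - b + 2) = -6*b^2 + 5*b - 1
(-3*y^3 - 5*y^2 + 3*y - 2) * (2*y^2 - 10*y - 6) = -6*y^5 + 20*y^4 + 74*y^3 - 4*y^2 + 2*y + 12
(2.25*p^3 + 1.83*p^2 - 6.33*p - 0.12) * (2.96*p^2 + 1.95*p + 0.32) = 6.66*p^5 + 9.8043*p^4 - 14.4483*p^3 - 12.1131*p^2 - 2.2596*p - 0.0384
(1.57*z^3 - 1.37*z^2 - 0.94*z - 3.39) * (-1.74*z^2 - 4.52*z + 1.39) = -2.7318*z^5 - 4.7126*z^4 + 10.0103*z^3 + 8.2431*z^2 + 14.0162*z - 4.7121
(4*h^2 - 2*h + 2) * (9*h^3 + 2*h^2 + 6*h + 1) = 36*h^5 - 10*h^4 + 38*h^3 - 4*h^2 + 10*h + 2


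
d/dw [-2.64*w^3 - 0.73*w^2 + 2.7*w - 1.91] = -7.92*w^2 - 1.46*w + 2.7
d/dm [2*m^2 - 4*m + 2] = 4*m - 4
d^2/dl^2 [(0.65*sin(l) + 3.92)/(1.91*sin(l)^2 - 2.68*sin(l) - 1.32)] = (-2.371265*sin(l)^5 - 60.529428*sin(l)^4 + 55.106938*sin(l)^3 + 20.415328*sin(l)^2 - 97.826664*sin(l) + 71.477344)/(6.967871*sin(l)^6 - 29.330724*sin(l)^5 + 26.708676*sin(l)^4 + 21.292064*sin(l)^3 - 18.458352*sin(l)^2 - 14.008896*sin(l) - 2.299968)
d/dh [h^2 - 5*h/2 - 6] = 2*h - 5/2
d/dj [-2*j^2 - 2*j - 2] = -4*j - 2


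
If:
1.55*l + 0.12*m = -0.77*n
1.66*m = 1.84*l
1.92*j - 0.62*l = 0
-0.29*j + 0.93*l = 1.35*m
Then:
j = 0.00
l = 0.00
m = 0.00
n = 0.00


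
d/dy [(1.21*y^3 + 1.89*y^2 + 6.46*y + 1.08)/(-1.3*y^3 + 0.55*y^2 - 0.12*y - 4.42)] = (3.1225*y^4 + 16.5056*y^3 - 15.6124*y^2 - 17.8956*y - 28.4236)/(1.69*y^6 - 1.43*y^5 + 0.6145*y^4 + 11.36*y^3 - 4.8476*y^2 + 1.0608*y + 19.5364)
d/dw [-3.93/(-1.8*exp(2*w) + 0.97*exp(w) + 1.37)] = (3.8121 - 14.148*exp(w))*exp(w)/(-1.8*exp(2*w) + 0.97*exp(w) + 1.37)^2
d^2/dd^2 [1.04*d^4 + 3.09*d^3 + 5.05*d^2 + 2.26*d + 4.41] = 12.48*d^2 + 18.54*d + 10.1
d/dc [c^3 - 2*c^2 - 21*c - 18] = 3*c^2 - 4*c - 21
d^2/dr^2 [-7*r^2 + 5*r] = -14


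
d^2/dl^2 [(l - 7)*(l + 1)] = 2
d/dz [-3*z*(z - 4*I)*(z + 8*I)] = -9*z^2 - 24*I*z - 96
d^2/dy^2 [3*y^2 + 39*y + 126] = 6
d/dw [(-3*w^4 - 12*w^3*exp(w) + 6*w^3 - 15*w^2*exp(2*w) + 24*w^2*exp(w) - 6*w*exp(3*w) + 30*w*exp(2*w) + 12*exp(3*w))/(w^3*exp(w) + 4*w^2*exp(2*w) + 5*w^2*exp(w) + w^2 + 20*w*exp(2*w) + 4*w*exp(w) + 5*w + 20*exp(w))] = 3*((w^4 + 4*w^3*exp(w) - 2*w^3 + 5*w^2*exp(2*w) - 8*w^2*exp(w) + 2*w*exp(3*w) - 10*w*exp(2*w) - 4*exp(3*w))*(w^3*exp(w) + 8*w^2*exp(2*w) + 8*w^2*exp(w) + 48*w*exp(2*w) + 14*w*exp(w) + 2*w + 20*exp(2*w) + 24*exp(w) + 5) + 2*(w^3*exp(w) + 4*w^2*exp(2*w) + 5*w^2*exp(w) + w^2 + 20*w*exp(2*w) + 4*w*exp(w) + 5*w + 20*exp(w))*(-2*w^3*exp(w) - 2*w^3 - 5*w^2*exp(2*w) - 2*w^2*exp(w) + 3*w^2 - 3*w*exp(3*w) + 5*w*exp(2*w) + 8*w*exp(w) + 5*exp(3*w) + 5*exp(2*w)))/(w^3*exp(w) + 4*w^2*exp(2*w) + 5*w^2*exp(w) + w^2 + 20*w*exp(2*w) + 4*w*exp(w) + 5*w + 20*exp(w))^2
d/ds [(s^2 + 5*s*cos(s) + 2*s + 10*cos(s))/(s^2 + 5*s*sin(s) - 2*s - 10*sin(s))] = (-5*sqrt(2)*s^3*sin(s + pi/4) - 5*sqrt(2)*s^2*cos(s + pi/4) - 29*s^2 - 50*sin(2*s) + 20*sqrt(2)*cos(s + pi/4) + 100)/((s - 2)^2*(s + 5*sin(s))^2)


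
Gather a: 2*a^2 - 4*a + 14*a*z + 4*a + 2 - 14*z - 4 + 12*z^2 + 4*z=2*a^2 + 14*a*z + 12*z^2 - 10*z - 2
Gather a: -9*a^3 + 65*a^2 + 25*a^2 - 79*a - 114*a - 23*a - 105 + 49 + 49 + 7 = -9*a^3 + 90*a^2 - 216*a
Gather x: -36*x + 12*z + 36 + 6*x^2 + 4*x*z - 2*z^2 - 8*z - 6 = 6*x^2 + x*(4*z - 36) - 2*z^2 + 4*z + 30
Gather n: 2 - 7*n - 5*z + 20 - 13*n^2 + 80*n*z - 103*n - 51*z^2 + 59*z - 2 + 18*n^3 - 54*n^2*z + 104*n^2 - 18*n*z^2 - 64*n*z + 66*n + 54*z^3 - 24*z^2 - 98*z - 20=18*n^3 + n^2*(91 - 54*z) + n*(-18*z^2 + 16*z - 44) + 54*z^3 - 75*z^2 - 44*z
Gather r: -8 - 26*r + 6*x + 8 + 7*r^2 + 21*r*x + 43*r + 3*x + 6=7*r^2 + r*(21*x + 17) + 9*x + 6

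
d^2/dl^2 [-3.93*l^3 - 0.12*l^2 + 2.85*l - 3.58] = -23.58*l - 0.24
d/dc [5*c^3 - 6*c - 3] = 15*c^2 - 6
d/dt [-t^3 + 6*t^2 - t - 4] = -3*t^2 + 12*t - 1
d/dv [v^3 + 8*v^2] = v*(3*v + 16)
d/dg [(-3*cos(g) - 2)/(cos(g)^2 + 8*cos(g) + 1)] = (3*sin(g)^2 - 4*cos(g) - 16)*sin(g)/(cos(g)^2 + 8*cos(g) + 1)^2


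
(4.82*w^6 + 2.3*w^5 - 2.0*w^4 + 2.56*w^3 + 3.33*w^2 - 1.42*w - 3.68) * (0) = 0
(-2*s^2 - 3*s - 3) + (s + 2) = -2*s^2 - 2*s - 1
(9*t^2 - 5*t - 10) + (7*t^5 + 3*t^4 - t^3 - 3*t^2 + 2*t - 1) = 7*t^5 + 3*t^4 - t^3 + 6*t^2 - 3*t - 11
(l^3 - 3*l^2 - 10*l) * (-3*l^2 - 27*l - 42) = -3*l^5 - 18*l^4 + 69*l^3 + 396*l^2 + 420*l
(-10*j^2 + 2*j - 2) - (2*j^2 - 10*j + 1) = -12*j^2 + 12*j - 3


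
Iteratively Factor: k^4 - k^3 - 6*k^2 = (k + 2)*(k^3 - 3*k^2) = (k - 3)*(k + 2)*(k^2) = k*(k - 3)*(k + 2)*(k)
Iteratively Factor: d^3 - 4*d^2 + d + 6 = (d - 3)*(d^2 - d - 2) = (d - 3)*(d + 1)*(d - 2)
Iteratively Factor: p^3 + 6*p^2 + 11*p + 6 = (p + 2)*(p^2 + 4*p + 3) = (p + 1)*(p + 2)*(p + 3)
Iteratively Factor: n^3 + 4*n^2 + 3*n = (n)*(n^2 + 4*n + 3) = n*(n + 1)*(n + 3)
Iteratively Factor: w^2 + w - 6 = (w + 3)*(w - 2)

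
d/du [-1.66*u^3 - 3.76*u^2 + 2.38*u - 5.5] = -4.98*u^2 - 7.52*u + 2.38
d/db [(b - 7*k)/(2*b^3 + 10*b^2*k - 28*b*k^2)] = (b*(b^2 + 5*b*k - 14*k^2) - (b - 7*k)*(3*b^2 + 10*b*k - 14*k^2))/(2*b^2*(b^2 + 5*b*k - 14*k^2)^2)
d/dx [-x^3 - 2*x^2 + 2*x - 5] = -3*x^2 - 4*x + 2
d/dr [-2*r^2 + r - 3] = 1 - 4*r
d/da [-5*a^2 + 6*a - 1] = 6 - 10*a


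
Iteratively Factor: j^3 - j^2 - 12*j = (j)*(j^2 - j - 12) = j*(j - 4)*(j + 3)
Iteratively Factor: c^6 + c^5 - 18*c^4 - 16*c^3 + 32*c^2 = (c)*(c^5 + c^4 - 18*c^3 - 16*c^2 + 32*c) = c*(c + 4)*(c^4 - 3*c^3 - 6*c^2 + 8*c) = c*(c - 4)*(c + 4)*(c^3 + c^2 - 2*c) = c^2*(c - 4)*(c + 4)*(c^2 + c - 2) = c^2*(c - 4)*(c - 1)*(c + 4)*(c + 2)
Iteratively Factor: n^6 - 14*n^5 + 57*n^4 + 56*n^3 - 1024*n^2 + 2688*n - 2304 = (n + 4)*(n^5 - 18*n^4 + 129*n^3 - 460*n^2 + 816*n - 576) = (n - 4)*(n + 4)*(n^4 - 14*n^3 + 73*n^2 - 168*n + 144) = (n - 4)*(n - 3)*(n + 4)*(n^3 - 11*n^2 + 40*n - 48) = (n - 4)^2*(n - 3)*(n + 4)*(n^2 - 7*n + 12) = (n - 4)^3*(n - 3)*(n + 4)*(n - 3)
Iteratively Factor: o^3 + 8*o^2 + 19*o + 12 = (o + 4)*(o^2 + 4*o + 3) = (o + 3)*(o + 4)*(o + 1)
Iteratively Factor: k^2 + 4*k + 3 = (k + 1)*(k + 3)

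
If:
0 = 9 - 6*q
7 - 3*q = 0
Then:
No Solution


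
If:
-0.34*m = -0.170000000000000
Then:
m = 0.50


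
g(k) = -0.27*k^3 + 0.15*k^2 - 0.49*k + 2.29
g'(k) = -0.81*k^2 + 0.3*k - 0.49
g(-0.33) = 2.48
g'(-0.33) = -0.68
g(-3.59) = 18.47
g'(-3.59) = -12.01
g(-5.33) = 50.05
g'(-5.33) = -25.10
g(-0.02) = 2.30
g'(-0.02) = -0.50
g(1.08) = 1.60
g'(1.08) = -1.11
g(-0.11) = 2.35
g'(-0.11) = -0.53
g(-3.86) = 21.94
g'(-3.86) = -13.72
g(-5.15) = 45.67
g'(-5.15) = -23.52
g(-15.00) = 954.64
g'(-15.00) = -187.24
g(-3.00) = 12.40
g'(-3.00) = -8.68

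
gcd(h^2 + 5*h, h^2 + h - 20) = h + 5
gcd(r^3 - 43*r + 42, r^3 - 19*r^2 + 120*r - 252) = r - 6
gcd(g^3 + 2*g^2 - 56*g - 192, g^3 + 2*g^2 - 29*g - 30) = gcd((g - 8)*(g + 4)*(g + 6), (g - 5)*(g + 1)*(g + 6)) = g + 6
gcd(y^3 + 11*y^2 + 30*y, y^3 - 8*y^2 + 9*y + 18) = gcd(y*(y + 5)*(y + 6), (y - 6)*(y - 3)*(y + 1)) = 1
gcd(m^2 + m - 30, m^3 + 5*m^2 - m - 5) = 1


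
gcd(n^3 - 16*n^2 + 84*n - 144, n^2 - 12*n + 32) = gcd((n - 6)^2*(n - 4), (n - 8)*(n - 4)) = n - 4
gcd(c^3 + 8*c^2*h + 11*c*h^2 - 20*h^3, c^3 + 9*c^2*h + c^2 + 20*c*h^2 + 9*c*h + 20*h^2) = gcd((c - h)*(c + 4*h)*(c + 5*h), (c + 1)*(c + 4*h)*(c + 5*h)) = c^2 + 9*c*h + 20*h^2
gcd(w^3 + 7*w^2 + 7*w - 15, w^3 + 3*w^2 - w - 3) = w^2 + 2*w - 3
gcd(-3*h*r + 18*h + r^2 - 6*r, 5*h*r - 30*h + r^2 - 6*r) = r - 6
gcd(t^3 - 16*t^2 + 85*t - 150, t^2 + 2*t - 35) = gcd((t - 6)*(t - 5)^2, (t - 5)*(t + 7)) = t - 5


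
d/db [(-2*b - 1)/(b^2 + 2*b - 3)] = 2*(b^2 + b + 4)/(b^4 + 4*b^3 - 2*b^2 - 12*b + 9)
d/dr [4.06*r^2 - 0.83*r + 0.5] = 8.12*r - 0.83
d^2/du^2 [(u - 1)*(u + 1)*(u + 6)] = 6*u + 12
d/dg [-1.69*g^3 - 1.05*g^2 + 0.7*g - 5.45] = -5.07*g^2 - 2.1*g + 0.7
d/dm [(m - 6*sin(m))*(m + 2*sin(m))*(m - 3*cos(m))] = 3*m^2*sin(m) - 4*m^2*cos(m) + 3*m^2 - 8*m*sin(m) - 6*m*cos(m) + 12*sqrt(2)*m*cos(2*m + pi/4) - 9*sin(m) + 27*sin(3*m) + 6*sqrt(2)*sin(2*m + pi/4) - 6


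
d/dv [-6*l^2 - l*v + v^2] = -l + 2*v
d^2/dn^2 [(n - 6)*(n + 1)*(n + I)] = 6*n - 10 + 2*I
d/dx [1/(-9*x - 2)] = 9/(9*x + 2)^2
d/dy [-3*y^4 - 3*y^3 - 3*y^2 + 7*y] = -12*y^3 - 9*y^2 - 6*y + 7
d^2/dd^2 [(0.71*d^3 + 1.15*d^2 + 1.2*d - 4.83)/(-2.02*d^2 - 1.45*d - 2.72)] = (1.4210854715202e-14*d^4 + 1.76023800000004*d^3 + 139.359912*d^2 + 92.924916*d - 40.316474)/(8.242408*d^6 + 17.74974*d^5 + 46.037214*d^4 + 50.849905*d^3 + 61.990704*d^2 + 32.18304*d + 20.123648)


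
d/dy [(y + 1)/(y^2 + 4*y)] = (y*(y + 4) - 2*(y + 1)*(y + 2))/(y^2*(y + 4)^2)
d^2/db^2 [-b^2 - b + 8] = -2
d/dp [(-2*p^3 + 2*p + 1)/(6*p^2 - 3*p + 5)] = (-12*p^4 + 12*p^3 - 42*p^2 - 12*p + 13)/(36*p^4 - 36*p^3 + 69*p^2 - 30*p + 25)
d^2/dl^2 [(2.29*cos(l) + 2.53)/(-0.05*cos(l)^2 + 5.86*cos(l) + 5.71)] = (-0.00346006960312132*(1 - cos(l)^2)^2 - 2.84500243840313e-5*cos(l)^5 - 0.00838567574617168*cos(l)^3 - 0.072048203375742*cos(l)^2 + 0.0470454522956548*cos(l) + 0.11255638670597)/(-0.00853242320819113*cos(l)^2 + 1.0*cos(l) + 0.974402730375427)^3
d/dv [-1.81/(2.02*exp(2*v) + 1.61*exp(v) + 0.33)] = (7.3124*exp(v) + 2.9141)*exp(v)/(2.02*exp(2*v) + 1.61*exp(v) + 0.33)^2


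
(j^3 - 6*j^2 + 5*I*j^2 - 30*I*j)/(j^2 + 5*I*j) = j - 6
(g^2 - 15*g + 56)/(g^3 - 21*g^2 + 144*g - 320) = (g - 7)/(g^2 - 13*g + 40)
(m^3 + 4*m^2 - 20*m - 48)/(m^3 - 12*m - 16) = (m + 6)/(m + 2)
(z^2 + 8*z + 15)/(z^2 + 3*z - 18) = (z^2 + 8*z + 15)/(z^2 + 3*z - 18)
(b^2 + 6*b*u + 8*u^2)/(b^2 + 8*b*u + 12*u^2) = (b + 4*u)/(b + 6*u)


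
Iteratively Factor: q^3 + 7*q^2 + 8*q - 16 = (q + 4)*(q^2 + 3*q - 4) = (q - 1)*(q + 4)*(q + 4)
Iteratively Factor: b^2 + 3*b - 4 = (b - 1)*(b + 4)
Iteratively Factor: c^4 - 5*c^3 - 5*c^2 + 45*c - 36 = (c - 3)*(c^3 - 2*c^2 - 11*c + 12) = (c - 3)*(c + 3)*(c^2 - 5*c + 4) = (c - 4)*(c - 3)*(c + 3)*(c - 1)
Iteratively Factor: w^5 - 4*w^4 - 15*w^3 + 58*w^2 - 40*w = (w + 4)*(w^4 - 8*w^3 + 17*w^2 - 10*w) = (w - 2)*(w + 4)*(w^3 - 6*w^2 + 5*w) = (w - 5)*(w - 2)*(w + 4)*(w^2 - w) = w*(w - 5)*(w - 2)*(w + 4)*(w - 1)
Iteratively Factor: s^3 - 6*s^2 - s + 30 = (s - 3)*(s^2 - 3*s - 10) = (s - 5)*(s - 3)*(s + 2)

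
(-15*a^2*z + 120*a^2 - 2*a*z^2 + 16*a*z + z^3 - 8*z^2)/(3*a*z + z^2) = -5*a + 40*a/z + z - 8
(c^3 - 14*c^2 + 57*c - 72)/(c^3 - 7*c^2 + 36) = (c^2 - 11*c + 24)/(c^2 - 4*c - 12)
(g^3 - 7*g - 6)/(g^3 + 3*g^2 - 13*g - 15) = (g + 2)/(g + 5)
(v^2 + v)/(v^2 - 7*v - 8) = v/(v - 8)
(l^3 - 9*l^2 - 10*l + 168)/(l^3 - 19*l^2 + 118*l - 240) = (l^2 - 3*l - 28)/(l^2 - 13*l + 40)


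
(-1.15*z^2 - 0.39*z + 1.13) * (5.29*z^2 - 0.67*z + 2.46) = -6.0835*z^4 - 1.2926*z^3 + 3.41*z^2 - 1.7165*z + 2.7798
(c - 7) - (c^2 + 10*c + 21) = -c^2 - 9*c - 28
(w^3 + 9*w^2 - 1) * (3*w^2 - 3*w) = 3*w^5 + 24*w^4 - 27*w^3 - 3*w^2 + 3*w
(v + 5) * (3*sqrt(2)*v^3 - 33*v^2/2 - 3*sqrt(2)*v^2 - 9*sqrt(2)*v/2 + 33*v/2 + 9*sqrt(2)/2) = 3*sqrt(2)*v^4 - 33*v^3/2 + 12*sqrt(2)*v^3 - 66*v^2 - 39*sqrt(2)*v^2/2 - 18*sqrt(2)*v + 165*v/2 + 45*sqrt(2)/2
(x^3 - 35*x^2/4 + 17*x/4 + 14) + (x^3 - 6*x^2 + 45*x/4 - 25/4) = 2*x^3 - 59*x^2/4 + 31*x/2 + 31/4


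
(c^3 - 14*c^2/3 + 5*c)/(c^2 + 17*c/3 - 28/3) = c*(3*c^2 - 14*c + 15)/(3*c^2 + 17*c - 28)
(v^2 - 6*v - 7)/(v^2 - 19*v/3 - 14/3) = 3*(v + 1)/(3*v + 2)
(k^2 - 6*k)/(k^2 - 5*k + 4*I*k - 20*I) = k*(k - 6)/(k^2 + k*(-5 + 4*I) - 20*I)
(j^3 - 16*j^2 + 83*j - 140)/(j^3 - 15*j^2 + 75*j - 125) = (j^2 - 11*j + 28)/(j^2 - 10*j + 25)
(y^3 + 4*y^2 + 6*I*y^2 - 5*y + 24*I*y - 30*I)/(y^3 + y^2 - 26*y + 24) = (y^2 + y*(5 + 6*I) + 30*I)/(y^2 + 2*y - 24)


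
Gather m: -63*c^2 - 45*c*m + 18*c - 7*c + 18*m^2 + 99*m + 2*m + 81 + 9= -63*c^2 + 11*c + 18*m^2 + m*(101 - 45*c) + 90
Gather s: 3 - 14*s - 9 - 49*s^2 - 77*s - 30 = -49*s^2 - 91*s - 36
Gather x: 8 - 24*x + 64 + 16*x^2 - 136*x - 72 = 16*x^2 - 160*x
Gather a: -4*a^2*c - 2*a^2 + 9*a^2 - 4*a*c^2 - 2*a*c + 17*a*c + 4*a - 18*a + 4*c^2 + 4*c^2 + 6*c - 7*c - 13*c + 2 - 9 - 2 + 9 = a^2*(7 - 4*c) + a*(-4*c^2 + 15*c - 14) + 8*c^2 - 14*c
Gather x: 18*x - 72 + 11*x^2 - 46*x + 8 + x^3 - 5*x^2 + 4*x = x^3 + 6*x^2 - 24*x - 64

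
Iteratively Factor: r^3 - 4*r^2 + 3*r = (r)*(r^2 - 4*r + 3) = r*(r - 3)*(r - 1)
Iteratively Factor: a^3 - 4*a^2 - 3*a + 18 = (a - 3)*(a^2 - a - 6) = (a - 3)*(a + 2)*(a - 3)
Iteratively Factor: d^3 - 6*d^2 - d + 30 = (d - 5)*(d^2 - d - 6) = (d - 5)*(d - 3)*(d + 2)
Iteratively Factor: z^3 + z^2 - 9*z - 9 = (z - 3)*(z^2 + 4*z + 3) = (z - 3)*(z + 1)*(z + 3)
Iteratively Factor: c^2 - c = (c)*(c - 1)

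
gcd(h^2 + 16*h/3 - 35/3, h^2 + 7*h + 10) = 1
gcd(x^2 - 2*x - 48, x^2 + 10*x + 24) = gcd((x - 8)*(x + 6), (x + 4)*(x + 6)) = x + 6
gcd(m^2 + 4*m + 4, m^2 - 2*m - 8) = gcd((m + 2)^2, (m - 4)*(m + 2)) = m + 2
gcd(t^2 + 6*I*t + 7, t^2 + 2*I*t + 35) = t + 7*I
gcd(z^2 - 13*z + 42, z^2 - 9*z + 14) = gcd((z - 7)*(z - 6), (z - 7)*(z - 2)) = z - 7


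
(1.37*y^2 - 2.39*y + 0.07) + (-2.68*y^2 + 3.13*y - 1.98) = -1.31*y^2 + 0.74*y - 1.91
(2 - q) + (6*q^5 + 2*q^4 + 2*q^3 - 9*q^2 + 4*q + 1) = 6*q^5 + 2*q^4 + 2*q^3 - 9*q^2 + 3*q + 3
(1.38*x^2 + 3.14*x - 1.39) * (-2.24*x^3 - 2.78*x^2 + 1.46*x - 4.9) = -3.0912*x^5 - 10.87*x^4 - 3.6008*x^3 + 1.6866*x^2 - 17.4154*x + 6.811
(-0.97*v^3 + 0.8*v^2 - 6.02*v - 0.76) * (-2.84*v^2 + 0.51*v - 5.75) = 2.7548*v^5 - 2.7667*v^4 + 23.0823*v^3 - 5.5118*v^2 + 34.2274*v + 4.37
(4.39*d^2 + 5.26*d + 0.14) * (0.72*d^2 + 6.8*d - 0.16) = 3.1608*d^4 + 33.6392*d^3 + 35.1664*d^2 + 0.1104*d - 0.0224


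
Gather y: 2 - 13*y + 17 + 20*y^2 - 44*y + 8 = 20*y^2 - 57*y + 27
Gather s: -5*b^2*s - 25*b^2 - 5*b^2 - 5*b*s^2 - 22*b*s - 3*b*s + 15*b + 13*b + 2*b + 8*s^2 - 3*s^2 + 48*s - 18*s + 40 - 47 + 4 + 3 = -30*b^2 + 30*b + s^2*(5 - 5*b) + s*(-5*b^2 - 25*b + 30)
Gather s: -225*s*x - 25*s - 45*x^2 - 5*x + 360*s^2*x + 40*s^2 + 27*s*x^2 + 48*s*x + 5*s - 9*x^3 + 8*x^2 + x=s^2*(360*x + 40) + s*(27*x^2 - 177*x - 20) - 9*x^3 - 37*x^2 - 4*x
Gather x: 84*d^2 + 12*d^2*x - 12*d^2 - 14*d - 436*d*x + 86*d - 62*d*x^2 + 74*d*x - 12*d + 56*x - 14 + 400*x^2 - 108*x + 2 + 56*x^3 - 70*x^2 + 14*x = 72*d^2 + 60*d + 56*x^3 + x^2*(330 - 62*d) + x*(12*d^2 - 362*d - 38) - 12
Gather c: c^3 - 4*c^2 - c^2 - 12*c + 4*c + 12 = c^3 - 5*c^2 - 8*c + 12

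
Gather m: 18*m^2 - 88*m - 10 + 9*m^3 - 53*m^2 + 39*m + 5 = 9*m^3 - 35*m^2 - 49*m - 5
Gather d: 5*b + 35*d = 5*b + 35*d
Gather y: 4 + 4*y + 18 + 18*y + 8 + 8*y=30*y + 30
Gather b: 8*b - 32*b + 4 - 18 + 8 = -24*b - 6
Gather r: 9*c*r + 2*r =r*(9*c + 2)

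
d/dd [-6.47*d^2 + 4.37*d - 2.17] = 4.37 - 12.94*d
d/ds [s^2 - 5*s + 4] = 2*s - 5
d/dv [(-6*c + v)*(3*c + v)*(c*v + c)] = c*(-18*c^2 - 6*c*v - 3*c + 3*v^2 + 2*v)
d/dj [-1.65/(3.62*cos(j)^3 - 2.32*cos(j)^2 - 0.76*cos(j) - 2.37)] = (-17.919*cos(j)^2 + 7.656*cos(j) + 1.254)*sin(j)/(-3.62*cos(j)^3 + 2.32*cos(j)^2 + 0.76*cos(j) + 2.37)^2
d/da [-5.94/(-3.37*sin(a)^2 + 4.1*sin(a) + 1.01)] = (24.354 - 40.0356*sin(a))*cos(a)/(-3.37*sin(a)^2 + 4.1*sin(a) + 1.01)^2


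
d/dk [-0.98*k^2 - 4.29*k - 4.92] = -1.96*k - 4.29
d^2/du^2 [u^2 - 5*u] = 2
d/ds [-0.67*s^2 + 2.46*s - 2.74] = 2.46 - 1.34*s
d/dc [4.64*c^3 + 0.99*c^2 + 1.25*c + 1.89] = 13.92*c^2 + 1.98*c + 1.25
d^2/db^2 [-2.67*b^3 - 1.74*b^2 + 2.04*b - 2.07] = -16.02*b - 3.48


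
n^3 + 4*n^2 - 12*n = n*(n - 2)*(n + 6)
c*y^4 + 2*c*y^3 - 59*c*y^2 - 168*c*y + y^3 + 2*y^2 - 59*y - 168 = (y - 8)*(y + 3)*(y + 7)*(c*y + 1)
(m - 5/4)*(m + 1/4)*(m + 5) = m^3 + 4*m^2 - 85*m/16 - 25/16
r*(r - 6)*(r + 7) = r^3 + r^2 - 42*r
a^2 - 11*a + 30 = (a - 6)*(a - 5)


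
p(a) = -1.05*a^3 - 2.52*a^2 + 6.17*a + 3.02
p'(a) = -3.15*a^2 - 5.04*a + 6.17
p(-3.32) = -6.82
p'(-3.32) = -11.82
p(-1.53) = -8.56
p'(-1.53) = 6.51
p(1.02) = 5.58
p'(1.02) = -2.25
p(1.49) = 3.15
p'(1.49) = -8.33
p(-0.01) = 2.96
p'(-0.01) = 6.22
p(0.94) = 5.72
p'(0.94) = -1.35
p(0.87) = 5.79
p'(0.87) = -0.60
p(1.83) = -0.56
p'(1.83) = -13.60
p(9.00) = -911.02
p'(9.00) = -294.34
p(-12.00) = 1380.50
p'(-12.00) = -386.95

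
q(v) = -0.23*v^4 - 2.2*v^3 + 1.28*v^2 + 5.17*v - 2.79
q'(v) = -0.92*v^3 - 6.6*v^2 + 2.56*v + 5.17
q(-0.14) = -3.48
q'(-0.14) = 4.68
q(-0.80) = -5.07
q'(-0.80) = -0.63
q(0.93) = 1.18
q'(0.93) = 1.10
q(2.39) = -20.66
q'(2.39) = -38.97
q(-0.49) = -4.77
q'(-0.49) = 2.44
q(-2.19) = 9.84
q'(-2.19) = -22.43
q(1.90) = -6.43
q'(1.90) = -20.10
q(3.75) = -126.90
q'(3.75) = -126.56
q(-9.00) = 149.13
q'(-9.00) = 118.21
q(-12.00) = -848.19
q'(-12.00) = 613.81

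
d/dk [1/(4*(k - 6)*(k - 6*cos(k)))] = ((6 - k)*(k - 6*cos(k)) - (k - 6)^2*(6*sin(k) + 1))/(4*(k - 6)^3*(k - 6*cos(k))^2)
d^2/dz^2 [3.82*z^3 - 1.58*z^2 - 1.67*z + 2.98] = 22.92*z - 3.16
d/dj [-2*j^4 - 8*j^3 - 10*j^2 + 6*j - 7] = -8*j^3 - 24*j^2 - 20*j + 6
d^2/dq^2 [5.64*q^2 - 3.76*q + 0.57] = 11.2800000000000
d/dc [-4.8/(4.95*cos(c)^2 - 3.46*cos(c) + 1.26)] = (16.608 - 47.52*cos(c))*sin(c)/(4.95*cos(c)^2 - 3.46*cos(c) + 1.26)^2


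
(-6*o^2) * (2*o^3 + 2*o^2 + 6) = -12*o^5 - 12*o^4 - 36*o^2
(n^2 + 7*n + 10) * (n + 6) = n^3 + 13*n^2 + 52*n + 60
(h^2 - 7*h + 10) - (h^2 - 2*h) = 10 - 5*h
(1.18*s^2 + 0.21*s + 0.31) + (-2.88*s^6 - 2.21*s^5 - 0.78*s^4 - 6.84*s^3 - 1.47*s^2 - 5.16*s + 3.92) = -2.88*s^6 - 2.21*s^5 - 0.78*s^4 - 6.84*s^3 - 0.29*s^2 - 4.95*s + 4.23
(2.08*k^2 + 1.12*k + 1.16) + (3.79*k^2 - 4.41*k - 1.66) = 5.87*k^2 - 3.29*k - 0.5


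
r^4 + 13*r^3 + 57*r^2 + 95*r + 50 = (r + 1)*(r + 2)*(r + 5)^2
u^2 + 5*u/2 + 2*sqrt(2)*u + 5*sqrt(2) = (u + 5/2)*(u + 2*sqrt(2))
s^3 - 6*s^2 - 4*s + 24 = (s - 6)*(s - 2)*(s + 2)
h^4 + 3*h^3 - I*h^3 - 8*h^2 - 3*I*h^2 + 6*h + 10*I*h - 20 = (h - 2)*(h + 5)*(h - 2*I)*(h + I)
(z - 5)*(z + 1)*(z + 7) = z^3 + 3*z^2 - 33*z - 35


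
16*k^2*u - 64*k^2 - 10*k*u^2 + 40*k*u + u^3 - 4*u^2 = (-8*k + u)*(-2*k + u)*(u - 4)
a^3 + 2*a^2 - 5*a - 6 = (a - 2)*(a + 1)*(a + 3)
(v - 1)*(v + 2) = v^2 + v - 2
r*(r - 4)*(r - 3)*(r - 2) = r^4 - 9*r^3 + 26*r^2 - 24*r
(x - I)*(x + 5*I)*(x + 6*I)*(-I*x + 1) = -I*x^4 + 11*x^3 + 29*I*x^2 + 11*x + 30*I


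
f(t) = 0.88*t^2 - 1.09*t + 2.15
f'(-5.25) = -10.33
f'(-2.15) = -4.87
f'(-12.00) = -22.21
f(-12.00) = 141.95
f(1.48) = 2.46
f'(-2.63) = -5.72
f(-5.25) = 32.13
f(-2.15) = 8.56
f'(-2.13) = -4.84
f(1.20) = 2.11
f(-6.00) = 40.37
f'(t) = 1.76*t - 1.09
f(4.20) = 13.10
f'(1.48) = 1.51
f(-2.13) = 8.46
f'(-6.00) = -11.65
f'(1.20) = 1.02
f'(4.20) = 6.30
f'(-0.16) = -1.37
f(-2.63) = 11.10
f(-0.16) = 2.35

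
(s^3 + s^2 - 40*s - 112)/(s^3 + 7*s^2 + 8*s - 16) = (s - 7)/(s - 1)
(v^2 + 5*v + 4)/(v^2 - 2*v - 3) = (v + 4)/(v - 3)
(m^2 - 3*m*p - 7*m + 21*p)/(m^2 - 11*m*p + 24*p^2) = (7 - m)/(-m + 8*p)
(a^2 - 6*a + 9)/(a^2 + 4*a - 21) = (a - 3)/(a + 7)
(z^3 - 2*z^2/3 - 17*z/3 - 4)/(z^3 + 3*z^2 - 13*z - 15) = (z + 4/3)/(z + 5)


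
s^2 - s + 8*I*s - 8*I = (s - 1)*(s + 8*I)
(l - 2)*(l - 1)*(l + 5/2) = l^3 - l^2/2 - 11*l/2 + 5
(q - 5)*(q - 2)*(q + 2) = q^3 - 5*q^2 - 4*q + 20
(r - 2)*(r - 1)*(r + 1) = r^3 - 2*r^2 - r + 2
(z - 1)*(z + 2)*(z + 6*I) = z^3 + z^2 + 6*I*z^2 - 2*z + 6*I*z - 12*I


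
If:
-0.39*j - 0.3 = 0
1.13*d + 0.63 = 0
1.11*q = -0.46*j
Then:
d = -0.56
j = -0.77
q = 0.32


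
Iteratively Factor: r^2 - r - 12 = (r + 3)*(r - 4)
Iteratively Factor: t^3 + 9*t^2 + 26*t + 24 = (t + 3)*(t^2 + 6*t + 8) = (t + 2)*(t + 3)*(t + 4)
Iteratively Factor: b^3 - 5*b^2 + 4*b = (b - 4)*(b^2 - b) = (b - 4)*(b - 1)*(b)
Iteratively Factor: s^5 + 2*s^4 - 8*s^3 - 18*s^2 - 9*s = (s + 1)*(s^4 + s^3 - 9*s^2 - 9*s) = (s + 1)^2*(s^3 - 9*s) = s*(s + 1)^2*(s^2 - 9) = s*(s - 3)*(s + 1)^2*(s + 3)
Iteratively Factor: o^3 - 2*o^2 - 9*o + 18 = (o - 3)*(o^2 + o - 6) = (o - 3)*(o + 3)*(o - 2)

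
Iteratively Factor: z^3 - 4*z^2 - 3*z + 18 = (z - 3)*(z^2 - z - 6) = (z - 3)*(z + 2)*(z - 3)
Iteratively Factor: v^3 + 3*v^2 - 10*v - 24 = (v - 3)*(v^2 + 6*v + 8) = (v - 3)*(v + 2)*(v + 4)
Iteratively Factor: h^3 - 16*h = (h + 4)*(h^2 - 4*h) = (h - 4)*(h + 4)*(h)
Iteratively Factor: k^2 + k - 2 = (k - 1)*(k + 2)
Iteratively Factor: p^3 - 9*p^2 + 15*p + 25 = (p - 5)*(p^2 - 4*p - 5) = (p - 5)^2*(p + 1)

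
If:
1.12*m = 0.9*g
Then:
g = 1.24444444444444*m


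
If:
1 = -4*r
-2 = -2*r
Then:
No Solution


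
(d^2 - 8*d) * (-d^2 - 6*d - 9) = -d^4 + 2*d^3 + 39*d^2 + 72*d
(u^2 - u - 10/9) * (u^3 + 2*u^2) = u^5 + u^4 - 28*u^3/9 - 20*u^2/9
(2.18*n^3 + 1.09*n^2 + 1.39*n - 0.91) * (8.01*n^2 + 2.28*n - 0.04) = 17.4618*n^5 + 13.7013*n^4 + 13.5319*n^3 - 4.1635*n^2 - 2.1304*n + 0.0364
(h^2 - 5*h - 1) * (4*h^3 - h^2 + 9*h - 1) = 4*h^5 - 21*h^4 + 10*h^3 - 45*h^2 - 4*h + 1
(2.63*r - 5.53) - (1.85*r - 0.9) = 0.78*r - 4.63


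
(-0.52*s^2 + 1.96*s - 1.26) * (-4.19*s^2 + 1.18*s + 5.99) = 2.1788*s^4 - 8.826*s^3 + 4.4774*s^2 + 10.2536*s - 7.5474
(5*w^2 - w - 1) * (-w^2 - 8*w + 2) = -5*w^4 - 39*w^3 + 19*w^2 + 6*w - 2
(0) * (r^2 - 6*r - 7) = 0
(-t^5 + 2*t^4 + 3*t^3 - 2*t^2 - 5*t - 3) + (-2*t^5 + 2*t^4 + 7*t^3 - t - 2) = -3*t^5 + 4*t^4 + 10*t^3 - 2*t^2 - 6*t - 5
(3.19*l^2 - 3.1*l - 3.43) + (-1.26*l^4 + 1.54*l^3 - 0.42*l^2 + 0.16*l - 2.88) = -1.26*l^4 + 1.54*l^3 + 2.77*l^2 - 2.94*l - 6.31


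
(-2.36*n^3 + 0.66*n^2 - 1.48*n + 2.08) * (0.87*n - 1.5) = -2.0532*n^4 + 4.1142*n^3 - 2.2776*n^2 + 4.0296*n - 3.12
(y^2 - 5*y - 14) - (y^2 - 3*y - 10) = -2*y - 4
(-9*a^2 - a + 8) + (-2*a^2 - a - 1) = -11*a^2 - 2*a + 7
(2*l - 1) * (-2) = 2 - 4*l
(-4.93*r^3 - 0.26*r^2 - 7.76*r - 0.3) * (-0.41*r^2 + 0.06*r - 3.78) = 2.0213*r^5 - 0.1892*r^4 + 21.8014*r^3 + 0.6402*r^2 + 29.3148*r + 1.134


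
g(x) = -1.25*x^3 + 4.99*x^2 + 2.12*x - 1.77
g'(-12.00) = -657.64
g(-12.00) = 2851.35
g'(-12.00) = -657.64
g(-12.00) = 2851.35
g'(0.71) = 7.32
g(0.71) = 1.80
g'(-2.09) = -35.12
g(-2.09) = 27.01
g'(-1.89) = -30.14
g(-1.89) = 20.49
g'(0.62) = 6.87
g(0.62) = 1.16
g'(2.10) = 6.54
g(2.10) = 13.11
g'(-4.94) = -138.69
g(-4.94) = 260.22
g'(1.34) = 8.76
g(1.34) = 7.02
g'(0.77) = 7.58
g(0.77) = 2.25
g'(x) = -3.75*x^2 + 9.98*x + 2.12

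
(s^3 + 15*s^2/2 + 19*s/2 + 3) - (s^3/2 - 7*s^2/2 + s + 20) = s^3/2 + 11*s^2 + 17*s/2 - 17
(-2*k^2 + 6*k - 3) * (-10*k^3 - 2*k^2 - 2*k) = 20*k^5 - 56*k^4 + 22*k^3 - 6*k^2 + 6*k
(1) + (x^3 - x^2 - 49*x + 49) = x^3 - x^2 - 49*x + 50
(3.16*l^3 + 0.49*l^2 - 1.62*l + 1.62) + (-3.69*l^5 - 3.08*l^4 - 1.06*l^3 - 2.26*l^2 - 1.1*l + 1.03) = -3.69*l^5 - 3.08*l^4 + 2.1*l^3 - 1.77*l^2 - 2.72*l + 2.65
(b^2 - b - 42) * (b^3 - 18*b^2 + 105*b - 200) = b^5 - 19*b^4 + 81*b^3 + 451*b^2 - 4210*b + 8400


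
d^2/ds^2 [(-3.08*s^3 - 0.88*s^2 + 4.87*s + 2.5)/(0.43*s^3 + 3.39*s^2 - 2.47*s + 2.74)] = (8.65400799999999*s^6 - 14.2248300000001*s^5 + 86.0793780000001*s^4 + 200.000556*s^3 + 261.708744*s^2 - 553.42584*s + 36.766496)/(0.079507*s^9 + 1.880433*s^8 + 13.4547*s^7 + 18.874983*s^6 - 53.321712*s^5 + 139.050291*s^4 - 143.041471*s^3 + 126.50169*s^2 - 55.631316*s + 20.570824)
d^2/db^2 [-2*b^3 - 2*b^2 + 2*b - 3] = -12*b - 4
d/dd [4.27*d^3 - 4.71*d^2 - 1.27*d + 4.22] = 12.81*d^2 - 9.42*d - 1.27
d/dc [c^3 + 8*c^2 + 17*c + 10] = 3*c^2 + 16*c + 17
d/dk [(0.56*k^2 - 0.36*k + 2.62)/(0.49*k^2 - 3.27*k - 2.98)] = (-1.6548*k^2 - 5.9052*k + 9.6402)/(0.2401*k^4 - 3.2046*k^3 + 7.7725*k^2 + 19.4892*k + 8.8804)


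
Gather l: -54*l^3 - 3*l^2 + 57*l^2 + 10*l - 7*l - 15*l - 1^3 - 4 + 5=-54*l^3 + 54*l^2 - 12*l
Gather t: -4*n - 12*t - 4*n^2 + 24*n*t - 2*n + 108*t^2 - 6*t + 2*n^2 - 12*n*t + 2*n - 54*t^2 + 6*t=-2*n^2 - 4*n + 54*t^2 + t*(12*n - 12)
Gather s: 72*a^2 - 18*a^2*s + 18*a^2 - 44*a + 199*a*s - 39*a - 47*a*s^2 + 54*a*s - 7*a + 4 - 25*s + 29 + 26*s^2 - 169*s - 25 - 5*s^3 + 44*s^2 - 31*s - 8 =90*a^2 - 90*a - 5*s^3 + s^2*(70 - 47*a) + s*(-18*a^2 + 253*a - 225)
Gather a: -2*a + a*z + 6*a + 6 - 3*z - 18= a*(z + 4) - 3*z - 12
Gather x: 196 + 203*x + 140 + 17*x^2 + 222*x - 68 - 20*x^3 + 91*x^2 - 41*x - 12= -20*x^3 + 108*x^2 + 384*x + 256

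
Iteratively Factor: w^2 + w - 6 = (w - 2)*(w + 3)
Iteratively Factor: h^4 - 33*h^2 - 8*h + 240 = (h + 4)*(h^3 - 4*h^2 - 17*h + 60) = (h + 4)^2*(h^2 - 8*h + 15) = (h - 5)*(h + 4)^2*(h - 3)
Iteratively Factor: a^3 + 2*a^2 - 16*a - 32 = (a + 4)*(a^2 - 2*a - 8) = (a + 2)*(a + 4)*(a - 4)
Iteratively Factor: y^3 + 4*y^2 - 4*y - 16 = (y - 2)*(y^2 + 6*y + 8) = (y - 2)*(y + 2)*(y + 4)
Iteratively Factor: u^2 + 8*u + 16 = (u + 4)*(u + 4)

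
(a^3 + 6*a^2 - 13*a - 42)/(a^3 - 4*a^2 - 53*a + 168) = (a + 2)/(a - 8)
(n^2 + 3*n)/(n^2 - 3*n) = (n + 3)/(n - 3)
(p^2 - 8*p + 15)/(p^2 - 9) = (p - 5)/(p + 3)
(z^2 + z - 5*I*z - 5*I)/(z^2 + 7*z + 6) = (z - 5*I)/(z + 6)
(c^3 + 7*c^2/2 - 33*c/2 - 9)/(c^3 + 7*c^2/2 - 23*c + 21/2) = (2*c^2 + 13*c + 6)/(2*c^2 + 13*c - 7)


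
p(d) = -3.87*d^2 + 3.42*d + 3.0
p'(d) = 3.42 - 7.74*d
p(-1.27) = -7.59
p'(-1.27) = 13.25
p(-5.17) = -118.12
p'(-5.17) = 43.44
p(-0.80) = -2.21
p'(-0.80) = 9.61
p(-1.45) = -10.10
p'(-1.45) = 14.64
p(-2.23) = -23.87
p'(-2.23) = 20.68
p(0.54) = 3.72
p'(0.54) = -0.76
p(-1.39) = -9.23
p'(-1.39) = 14.18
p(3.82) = -40.41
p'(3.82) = -26.15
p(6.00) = -115.80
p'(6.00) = -43.02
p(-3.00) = -42.09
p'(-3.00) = 26.64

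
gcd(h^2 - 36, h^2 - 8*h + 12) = h - 6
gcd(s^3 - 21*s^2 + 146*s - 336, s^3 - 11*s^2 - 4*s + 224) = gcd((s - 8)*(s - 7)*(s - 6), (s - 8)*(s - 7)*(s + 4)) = s^2 - 15*s + 56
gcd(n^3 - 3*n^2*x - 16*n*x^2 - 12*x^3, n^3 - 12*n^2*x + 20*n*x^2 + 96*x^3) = -n^2 + 4*n*x + 12*x^2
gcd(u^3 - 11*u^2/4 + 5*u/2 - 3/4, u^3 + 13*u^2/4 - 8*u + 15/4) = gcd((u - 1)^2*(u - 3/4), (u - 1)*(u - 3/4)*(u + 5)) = u^2 - 7*u/4 + 3/4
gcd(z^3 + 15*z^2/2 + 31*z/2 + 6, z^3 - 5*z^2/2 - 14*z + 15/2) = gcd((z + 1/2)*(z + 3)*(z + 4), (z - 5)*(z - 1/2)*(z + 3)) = z + 3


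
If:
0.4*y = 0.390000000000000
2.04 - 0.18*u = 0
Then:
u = 11.33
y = 0.98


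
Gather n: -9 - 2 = -11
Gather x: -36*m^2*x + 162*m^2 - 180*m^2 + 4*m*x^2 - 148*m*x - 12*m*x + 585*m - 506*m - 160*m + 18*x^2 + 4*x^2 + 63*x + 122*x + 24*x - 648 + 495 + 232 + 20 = -18*m^2 - 81*m + x^2*(4*m + 22) + x*(-36*m^2 - 160*m + 209) + 99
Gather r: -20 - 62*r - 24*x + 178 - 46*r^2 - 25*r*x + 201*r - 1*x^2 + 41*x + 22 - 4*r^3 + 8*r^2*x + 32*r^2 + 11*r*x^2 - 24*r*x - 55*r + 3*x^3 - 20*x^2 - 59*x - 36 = -4*r^3 + r^2*(8*x - 14) + r*(11*x^2 - 49*x + 84) + 3*x^3 - 21*x^2 - 42*x + 144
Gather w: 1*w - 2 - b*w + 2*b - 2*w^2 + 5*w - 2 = 2*b - 2*w^2 + w*(6 - b) - 4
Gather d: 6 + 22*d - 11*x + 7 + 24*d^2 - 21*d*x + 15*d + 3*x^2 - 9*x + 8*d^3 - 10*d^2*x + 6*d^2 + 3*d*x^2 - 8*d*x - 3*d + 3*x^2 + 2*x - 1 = 8*d^3 + d^2*(30 - 10*x) + d*(3*x^2 - 29*x + 34) + 6*x^2 - 18*x + 12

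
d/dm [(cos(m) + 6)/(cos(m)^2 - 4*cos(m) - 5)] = (cos(m)^2 + 12*cos(m) - 19)*sin(m)/(sin(m)^2 + 4*cos(m) + 4)^2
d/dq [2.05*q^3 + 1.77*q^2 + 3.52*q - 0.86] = 6.15*q^2 + 3.54*q + 3.52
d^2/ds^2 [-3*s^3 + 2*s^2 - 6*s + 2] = 4 - 18*s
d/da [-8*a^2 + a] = 1 - 16*a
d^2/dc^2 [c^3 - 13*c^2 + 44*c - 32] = 6*c - 26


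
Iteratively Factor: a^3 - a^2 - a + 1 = (a - 1)*(a^2 - 1) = (a - 1)*(a + 1)*(a - 1)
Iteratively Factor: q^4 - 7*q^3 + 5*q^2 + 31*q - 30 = (q - 1)*(q^3 - 6*q^2 - q + 30) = (q - 5)*(q - 1)*(q^2 - q - 6) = (q - 5)*(q - 3)*(q - 1)*(q + 2)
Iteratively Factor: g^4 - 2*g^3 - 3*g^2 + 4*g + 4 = (g + 1)*(g^3 - 3*g^2 + 4) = (g - 2)*(g + 1)*(g^2 - g - 2) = (g - 2)*(g + 1)^2*(g - 2)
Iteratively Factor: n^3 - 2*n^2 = (n)*(n^2 - 2*n) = n*(n - 2)*(n)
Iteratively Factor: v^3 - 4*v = (v)*(v^2 - 4) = v*(v - 2)*(v + 2)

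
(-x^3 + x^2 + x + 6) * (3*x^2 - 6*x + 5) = -3*x^5 + 9*x^4 - 8*x^3 + 17*x^2 - 31*x + 30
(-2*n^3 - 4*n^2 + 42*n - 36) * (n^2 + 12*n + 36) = -2*n^5 - 28*n^4 - 78*n^3 + 324*n^2 + 1080*n - 1296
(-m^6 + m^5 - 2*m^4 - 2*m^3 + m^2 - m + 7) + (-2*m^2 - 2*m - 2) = -m^6 + m^5 - 2*m^4 - 2*m^3 - m^2 - 3*m + 5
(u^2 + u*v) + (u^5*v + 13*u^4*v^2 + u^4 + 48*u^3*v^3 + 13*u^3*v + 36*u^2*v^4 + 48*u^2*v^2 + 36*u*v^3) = u^5*v + 13*u^4*v^2 + u^4 + 48*u^3*v^3 + 13*u^3*v + 36*u^2*v^4 + 48*u^2*v^2 + u^2 + 36*u*v^3 + u*v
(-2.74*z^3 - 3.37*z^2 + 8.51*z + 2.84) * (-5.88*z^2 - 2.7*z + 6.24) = 16.1112*z^5 + 27.2136*z^4 - 58.0374*z^3 - 60.705*z^2 + 45.4344*z + 17.7216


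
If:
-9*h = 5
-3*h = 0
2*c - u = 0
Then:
No Solution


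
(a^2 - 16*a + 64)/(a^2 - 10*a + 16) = (a - 8)/(a - 2)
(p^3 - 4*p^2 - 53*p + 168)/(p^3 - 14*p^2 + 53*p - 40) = (p^2 + 4*p - 21)/(p^2 - 6*p + 5)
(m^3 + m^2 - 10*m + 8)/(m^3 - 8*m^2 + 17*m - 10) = (m + 4)/(m - 5)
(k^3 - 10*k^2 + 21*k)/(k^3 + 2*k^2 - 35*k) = (k^2 - 10*k + 21)/(k^2 + 2*k - 35)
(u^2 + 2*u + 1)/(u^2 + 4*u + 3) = (u + 1)/(u + 3)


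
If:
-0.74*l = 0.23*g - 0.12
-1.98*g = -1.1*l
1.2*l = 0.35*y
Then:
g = 0.08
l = 0.14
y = 0.47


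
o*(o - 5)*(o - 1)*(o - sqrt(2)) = o^4 - 6*o^3 - sqrt(2)*o^3 + 5*o^2 + 6*sqrt(2)*o^2 - 5*sqrt(2)*o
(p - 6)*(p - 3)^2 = p^3 - 12*p^2 + 45*p - 54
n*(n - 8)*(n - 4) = n^3 - 12*n^2 + 32*n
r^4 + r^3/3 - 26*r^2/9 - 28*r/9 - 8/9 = (r - 2)*(r + 2/3)^2*(r + 1)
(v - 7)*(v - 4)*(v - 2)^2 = v^4 - 15*v^3 + 76*v^2 - 156*v + 112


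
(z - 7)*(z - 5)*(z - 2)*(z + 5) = z^4 - 9*z^3 - 11*z^2 + 225*z - 350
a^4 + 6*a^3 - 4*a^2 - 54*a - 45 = (a - 3)*(a + 1)*(a + 3)*(a + 5)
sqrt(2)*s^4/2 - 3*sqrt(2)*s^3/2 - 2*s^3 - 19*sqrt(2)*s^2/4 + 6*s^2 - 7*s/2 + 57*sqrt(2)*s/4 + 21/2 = (s - 3)*(s - 7*sqrt(2)/2)*(s + sqrt(2))*(sqrt(2)*s/2 + 1/2)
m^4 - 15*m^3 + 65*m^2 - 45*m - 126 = (m - 7)*(m - 6)*(m - 3)*(m + 1)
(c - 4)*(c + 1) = c^2 - 3*c - 4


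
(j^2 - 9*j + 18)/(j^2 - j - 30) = (j - 3)/(j + 5)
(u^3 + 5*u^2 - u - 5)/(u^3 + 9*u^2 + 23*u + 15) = (u - 1)/(u + 3)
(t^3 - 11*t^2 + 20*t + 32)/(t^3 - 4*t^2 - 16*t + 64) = (t^2 - 7*t - 8)/(t^2 - 16)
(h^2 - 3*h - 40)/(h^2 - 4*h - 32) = (h + 5)/(h + 4)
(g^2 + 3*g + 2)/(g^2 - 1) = (g + 2)/(g - 1)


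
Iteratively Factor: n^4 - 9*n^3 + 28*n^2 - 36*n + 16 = (n - 1)*(n^3 - 8*n^2 + 20*n - 16) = (n - 2)*(n - 1)*(n^2 - 6*n + 8) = (n - 2)^2*(n - 1)*(n - 4)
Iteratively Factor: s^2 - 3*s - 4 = (s + 1)*(s - 4)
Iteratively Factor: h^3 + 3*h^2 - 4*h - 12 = (h + 2)*(h^2 + h - 6) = (h + 2)*(h + 3)*(h - 2)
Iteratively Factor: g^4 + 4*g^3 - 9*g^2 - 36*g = (g + 3)*(g^3 + g^2 - 12*g) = (g - 3)*(g + 3)*(g^2 + 4*g) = g*(g - 3)*(g + 3)*(g + 4)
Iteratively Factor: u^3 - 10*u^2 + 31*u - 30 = (u - 5)*(u^2 - 5*u + 6) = (u - 5)*(u - 3)*(u - 2)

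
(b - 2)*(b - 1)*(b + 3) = b^3 - 7*b + 6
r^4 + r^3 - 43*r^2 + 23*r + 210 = (r - 5)*(r - 3)*(r + 2)*(r + 7)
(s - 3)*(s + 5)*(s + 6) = s^3 + 8*s^2 - 3*s - 90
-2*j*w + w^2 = w*(-2*j + w)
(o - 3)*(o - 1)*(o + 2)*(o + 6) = o^4 + 4*o^3 - 17*o^2 - 24*o + 36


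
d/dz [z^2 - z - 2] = 2*z - 1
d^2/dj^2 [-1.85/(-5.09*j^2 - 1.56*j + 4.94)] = (-95.85997*j^2 - 29.37948*j + 1.85*(10.18*j + 1.56)*(20.36*j + 3.12) + 93.03502)/(5.09*j^2 + 1.56*j - 4.94)^3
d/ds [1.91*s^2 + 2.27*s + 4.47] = 3.82*s + 2.27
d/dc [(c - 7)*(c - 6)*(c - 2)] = 3*c^2 - 30*c + 68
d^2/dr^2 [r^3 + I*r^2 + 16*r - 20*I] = 6*r + 2*I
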